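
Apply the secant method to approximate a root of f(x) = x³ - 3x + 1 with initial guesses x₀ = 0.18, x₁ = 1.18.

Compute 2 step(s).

f(x) = x³ - 3x + 1
x₀ = 0.18, x₁ = 1.18

Secant formula: x_{n+1} = x_n - f(x_n)(x_n - x_{n-1})/(f(x_n) - f(x_{n-1}))

Iteration 1:
  f(0.180000) = 0.465832
  f(1.180000) = -0.896968
  x_2 = 1.180000 - (-0.896968)×(1.180000 - 0.180000)/(-0.896968 - 0.465832)
       = 0.521820
Iteration 2:
  f(1.180000) = -0.896968
  f(0.521820) = -0.423370
  x_3 = 0.521820 - (-0.423370)×(0.521820 - 1.180000)/(-0.423370 - (-0.896968))
       = -0.066556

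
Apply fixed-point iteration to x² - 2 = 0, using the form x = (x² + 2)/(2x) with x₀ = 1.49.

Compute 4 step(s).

Equation: x² - 2 = 0
Fixed-point form: x = (x² + 2)/(2x)
x₀ = 1.49

x_1 = g(1.490000) = 1.416141
x_2 = g(1.416141) = 1.414215
x_3 = g(1.414215) = 1.414214
x_4 = g(1.414214) = 1.414214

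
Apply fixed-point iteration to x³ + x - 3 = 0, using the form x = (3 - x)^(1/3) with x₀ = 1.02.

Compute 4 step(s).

Equation: x³ + x - 3 = 0
Fixed-point form: x = (3 - x)^(1/3)
x₀ = 1.02

x_1 = g(1.020000) = 1.255707
x_2 = g(1.255707) = 1.203760
x_3 = g(1.203760) = 1.215593
x_4 = g(1.215593) = 1.212918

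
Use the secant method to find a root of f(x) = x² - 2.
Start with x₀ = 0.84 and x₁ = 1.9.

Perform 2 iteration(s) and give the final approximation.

f(x) = x² - 2
x₀ = 0.84, x₁ = 1.9

Secant formula: x_{n+1} = x_n - f(x_n)(x_n - x_{n-1})/(f(x_n) - f(x_{n-1}))

Iteration 1:
  f(0.840000) = -1.294400
  f(1.900000) = 1.610000
  x_2 = 1.900000 - 1.610000×(1.900000 - 0.840000)/(1.610000 - (-1.294400))
       = 1.312409
Iteration 2:
  f(1.900000) = 1.610000
  f(1.312409) = -0.277583
  x_3 = 1.312409 - (-0.277583)×(1.312409 - 1.900000)/(-0.277583 - 1.610000)
       = 1.398818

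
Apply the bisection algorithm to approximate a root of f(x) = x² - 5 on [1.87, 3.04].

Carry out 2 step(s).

f(x) = x² - 5
Initial interval: [1.87, 3.04]

Iteration 1:
  c_1 = (1.870000 + 3.040000)/2 = 2.455000
  f(c_1) = f(2.455000) = 1.027025
  f(a) × f(c) < 0, new interval: [1.870000, 2.455000]
Iteration 2:
  c_2 = (1.870000 + 2.455000)/2 = 2.162500
  f(c_2) = f(2.162500) = -0.323594
  f(a) × f(c) ≥ 0, new interval: [2.162500, 2.455000]

After 2 iteration(s), the approximation is c_2 = 2.162500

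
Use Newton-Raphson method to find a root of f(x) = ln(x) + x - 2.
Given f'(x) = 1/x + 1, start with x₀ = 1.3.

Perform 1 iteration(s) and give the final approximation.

f(x) = ln(x) + x - 2
f'(x) = 1/x + 1
x₀ = 1.3

Newton-Raphson formula: x_{n+1} = x_n - f(x_n)/f'(x_n)

Iteration 1:
  f(1.300000) = -0.437636
  f'(1.300000) = 1.769231
  x_1 = 1.300000 - (-0.437636)/1.769231 = 1.547359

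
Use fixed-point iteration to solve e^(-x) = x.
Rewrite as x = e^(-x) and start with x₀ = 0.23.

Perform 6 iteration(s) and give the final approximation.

Equation: e^(-x) = x
Fixed-point form: x = e^(-x)
x₀ = 0.23

x_1 = g(0.230000) = 0.794534
x_2 = g(0.794534) = 0.451792
x_3 = g(0.451792) = 0.636487
x_4 = g(0.636487) = 0.529148
x_5 = g(0.529148) = 0.589107
x_6 = g(0.589107) = 0.554823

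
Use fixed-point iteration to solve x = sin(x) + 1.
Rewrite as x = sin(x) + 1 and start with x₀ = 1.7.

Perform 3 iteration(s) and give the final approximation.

Equation: x = sin(x) + 1
Fixed-point form: x = sin(x) + 1
x₀ = 1.7

x_1 = g(1.700000) = 1.991665
x_2 = g(1.991665) = 1.912734
x_3 = g(1.912734) = 1.942107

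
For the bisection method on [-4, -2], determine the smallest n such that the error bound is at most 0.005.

We need (b-a)/2^n ≤ 0.005
(-2 - (-4))/2^n ≤ 0.005
2/2^n ≤ 0.005
2^n ≥ 400
n ≥ log₂(400) = 8.64
n ≥ 9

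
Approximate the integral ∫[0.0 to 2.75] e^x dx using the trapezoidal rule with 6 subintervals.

f(x) = e^x
a = 0.0, b = 2.75, n = 6
h = (b - a)/n = 0.458333

Trapezoidal rule: (h/2)[f(x₀) + 2f(x₁) + 2f(x₂) + ... + f(xₙ)]

x_0 = 0.0000, f(x_0) = 1.000000, coefficient = 1
x_1 = 0.4583, f(x_1) = 1.581436, coefficient = 2
x_2 = 0.9167, f(x_2) = 2.500940, coefficient = 2
x_3 = 1.3750, f(x_3) = 3.955077, coefficient = 2
x_4 = 1.8333, f(x_4) = 6.254701, coefficient = 2
x_5 = 2.2917, f(x_5) = 9.891410, coefficient = 2
x_6 = 2.7500, f(x_6) = 15.642632, coefficient = 1

I ≈ (0.458333/2) × 65.009759 = 14.898070
Exact value: 14.642632
Error: 0.255438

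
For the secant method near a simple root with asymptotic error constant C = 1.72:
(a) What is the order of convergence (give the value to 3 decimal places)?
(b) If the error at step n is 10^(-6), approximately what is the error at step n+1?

(a) Secant method has superlinear convergence with order φ = (1+√5)/2 ≈ 1.618.
    This means |e_{n+1}| ≈ C|e_n|^1.618.

(b) With |e_n| = 10^(-6) and C = 1.72:
    |e_{n+1}| ≈ 1.72 × (10^(-6))^1.618 = 1.72 × 10^(-9.71)

(a) ≈ 1.618 (golden ratio); (b) |e_{n+1}| ≈ 3.368e-10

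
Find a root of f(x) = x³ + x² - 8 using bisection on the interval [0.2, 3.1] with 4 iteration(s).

f(x) = x³ + x² - 8
Initial interval: [0.2, 3.1]

Iteration 1:
  c_1 = (0.200000 + 3.100000)/2 = 1.650000
  f(c_1) = f(1.650000) = -0.785375
  f(a) × f(c) ≥ 0, new interval: [1.650000, 3.100000]
Iteration 2:
  c_2 = (1.650000 + 3.100000)/2 = 2.375000
  f(c_2) = f(2.375000) = 11.037109
  f(a) × f(c) < 0, new interval: [1.650000, 2.375000]
Iteration 3:
  c_3 = (1.650000 + 2.375000)/2 = 2.012500
  f(c_3) = f(2.012500) = 4.201096
  f(a) × f(c) < 0, new interval: [1.650000, 2.012500]
Iteration 4:
  c_4 = (1.650000 + 2.012500)/2 = 1.831250
  f(c_4) = f(1.831250) = 1.494531
  f(a) × f(c) < 0, new interval: [1.650000, 1.831250]

After 4 iteration(s), the approximation is c_4 = 1.831250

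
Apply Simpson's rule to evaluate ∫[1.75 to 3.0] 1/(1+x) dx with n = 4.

f(x) = 1/(1+x)
a = 1.75, b = 3.0, n = 4
h = (b - a)/n = 0.312500

Simpson's rule: (h/3)[f(x₀) + 4f(x₁) + 2f(x₂) + ... + f(xₙ)]

x_0 = 1.7500, f(x_0) = 0.363636, coefficient = 1
x_1 = 2.0625, f(x_1) = 0.326531, coefficient = 4
x_2 = 2.3750, f(x_2) = 0.296296, coefficient = 2
x_3 = 2.6875, f(x_3) = 0.271186, coefficient = 4
x_4 = 3.0000, f(x_4) = 0.250000, coefficient = 1

I ≈ (0.312500/3) × 3.597097 = 0.374698
Exact value: 0.374693
Error: 0.000004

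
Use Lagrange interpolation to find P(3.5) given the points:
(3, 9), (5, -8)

Lagrange interpolation formula:
P(x) = Σ yᵢ × Lᵢ(x)
where Lᵢ(x) = Π_{j≠i} (x - xⱼ)/(xᵢ - xⱼ)

L_0(3.5) = (3.5 - 5)/(3 - 5) = 0.750000
L_1(3.5) = (3.5 - 3)/(5 - 3) = 0.250000

P(3.5) = 9×L_0(3.5) + (-8)×L_1(3.5)
P(3.5) = 4.750000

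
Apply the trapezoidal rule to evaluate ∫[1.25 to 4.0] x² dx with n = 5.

f(x) = x²
a = 1.25, b = 4.0, n = 5
h = (b - a)/n = 0.550000

Trapezoidal rule: (h/2)[f(x₀) + 2f(x₁) + 2f(x₂) + ... + f(xₙ)]

x_0 = 1.2500, f(x_0) = 1.562500, coefficient = 1
x_1 = 1.8000, f(x_1) = 3.240000, coefficient = 2
x_2 = 2.3500, f(x_2) = 5.522500, coefficient = 2
x_3 = 2.9000, f(x_3) = 8.410000, coefficient = 2
x_4 = 3.4500, f(x_4) = 11.902500, coefficient = 2
x_5 = 4.0000, f(x_5) = 16.000000, coefficient = 1

I ≈ (0.550000/2) × 75.712500 = 20.820938
Exact value: 20.682292
Error: 0.138646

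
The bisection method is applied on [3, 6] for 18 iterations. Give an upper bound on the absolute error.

Bisection error bound: |error| ≤ (b-a)/2^n
|error| ≤ (6 - 3)/2^18 = 3/2^18
|error| ≤ 0.0000114441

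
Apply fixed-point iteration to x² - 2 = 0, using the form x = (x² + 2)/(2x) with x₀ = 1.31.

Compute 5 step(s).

Equation: x² - 2 = 0
Fixed-point form: x = (x² + 2)/(2x)
x₀ = 1.31

x_1 = g(1.310000) = 1.418359
x_2 = g(1.418359) = 1.414220
x_3 = g(1.414220) = 1.414214
x_4 = g(1.414214) = 1.414214
x_5 = g(1.414214) = 1.414214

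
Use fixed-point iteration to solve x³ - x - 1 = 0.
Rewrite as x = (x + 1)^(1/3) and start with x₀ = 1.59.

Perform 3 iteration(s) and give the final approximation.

Equation: x³ - x - 1 = 0
Fixed-point form: x = (x + 1)^(1/3)
x₀ = 1.59

x_1 = g(1.590000) = 1.373304
x_2 = g(1.373304) = 1.333883
x_3 = g(1.333883) = 1.326457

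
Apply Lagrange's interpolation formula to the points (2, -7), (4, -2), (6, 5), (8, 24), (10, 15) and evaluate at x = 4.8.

Lagrange interpolation formula:
P(x) = Σ yᵢ × Lᵢ(x)
where Lᵢ(x) = Π_{j≠i} (x - xⱼ)/(xᵢ - xⱼ)

L_0(4.8) = (4.8 - 4)/(2 - 4) × (4.8 - 6)/(2 - 6) × (4.8 - 8)/(2 - 8) × (4.8 - 10)/(2 - 10) = -0.041600
L_1(4.8) = (4.8 - 2)/(4 - 2) × (4.8 - 6)/(4 - 6) × (4.8 - 8)/(4 - 8) × (4.8 - 10)/(4 - 10) = 0.582400
L_2(4.8) = (4.8 - 2)/(6 - 2) × (4.8 - 4)/(6 - 4) × (4.8 - 8)/(6 - 8) × (4.8 - 10)/(6 - 10) = 0.582400
L_3(4.8) = (4.8 - 2)/(8 - 2) × (4.8 - 4)/(8 - 4) × (4.8 - 6)/(8 - 6) × (4.8 - 10)/(8 - 10) = -0.145600
L_4(4.8) = (4.8 - 2)/(10 - 2) × (4.8 - 4)/(10 - 4) × (4.8 - 6)/(10 - 6) × (4.8 - 8)/(10 - 8) = 0.022400

P(4.8) = (-7)×L_0(4.8) + (-2)×L_1(4.8) + 5×L_2(4.8) + 24×L_3(4.8) + 15×L_4(4.8)
P(4.8) = -1.120000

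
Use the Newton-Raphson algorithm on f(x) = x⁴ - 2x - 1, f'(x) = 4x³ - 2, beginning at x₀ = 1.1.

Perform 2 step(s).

f(x) = x⁴ - 2x - 1
f'(x) = 4x³ - 2
x₀ = 1.1

Newton-Raphson formula: x_{n+1} = x_n - f(x_n)/f'(x_n)

Iteration 1:
  f(1.100000) = -1.735900
  f'(1.100000) = 3.324000
  x_1 = 1.100000 - (-1.735900)/3.324000 = 1.622232
Iteration 2:
  f(1.622232) = 2.681051
  f'(1.622232) = 15.076509
  x_2 = 1.622232 - 2.681051/15.076509 = 1.444403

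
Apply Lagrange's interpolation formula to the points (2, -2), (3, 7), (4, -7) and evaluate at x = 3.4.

Lagrange interpolation formula:
P(x) = Σ yᵢ × Lᵢ(x)
where Lᵢ(x) = Π_{j≠i} (x - xⱼ)/(xᵢ - xⱼ)

L_0(3.4) = (3.4 - 3)/(2 - 3) × (3.4 - 4)/(2 - 4) = -0.120000
L_1(3.4) = (3.4 - 2)/(3 - 2) × (3.4 - 4)/(3 - 4) = 0.840000
L_2(3.4) = (3.4 - 2)/(4 - 2) × (3.4 - 3)/(4 - 3) = 0.280000

P(3.4) = (-2)×L_0(3.4) + 7×L_1(3.4) + (-7)×L_2(3.4)
P(3.4) = 4.160000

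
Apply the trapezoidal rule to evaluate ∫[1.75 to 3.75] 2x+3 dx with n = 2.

f(x) = 2x+3
a = 1.75, b = 3.75, n = 2
h = (b - a)/n = 1.000000

Trapezoidal rule: (h/2)[f(x₀) + 2f(x₁) + 2f(x₂) + ... + f(xₙ)]

x_0 = 1.7500, f(x_0) = 6.500000, coefficient = 1
x_1 = 2.7500, f(x_1) = 8.500000, coefficient = 2
x_2 = 3.7500, f(x_2) = 10.500000, coefficient = 1

I ≈ (1.000000/2) × 34.000000 = 17.000000
Exact value: 17.000000
Error: 0.000000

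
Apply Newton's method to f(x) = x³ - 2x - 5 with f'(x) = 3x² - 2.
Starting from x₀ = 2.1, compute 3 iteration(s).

f(x) = x³ - 2x - 5
f'(x) = 3x² - 2
x₀ = 2.1

Newton-Raphson formula: x_{n+1} = x_n - f(x_n)/f'(x_n)

Iteration 1:
  f(2.100000) = 0.061000
  f'(2.100000) = 11.230000
  x_1 = 2.100000 - 0.061000/11.230000 = 2.094568
Iteration 2:
  f(2.094568) = 0.000186
  f'(2.094568) = 11.161647
  x_2 = 2.094568 - 0.000186/11.161647 = 2.094551
Iteration 3:
  f(2.094551) = 0.000000
  f'(2.094551) = 11.161438
  x_3 = 2.094551 - 0.000000/11.161438 = 2.094551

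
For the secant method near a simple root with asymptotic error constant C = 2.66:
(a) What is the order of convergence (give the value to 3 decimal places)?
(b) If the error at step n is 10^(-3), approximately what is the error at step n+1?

(a) Secant method has superlinear convergence with order φ = (1+√5)/2 ≈ 1.618.
    This means |e_{n+1}| ≈ C|e_n|^1.618.

(b) With |e_n| = 10^(-3) and C = 2.66:
    |e_{n+1}| ≈ 2.66 × (10^(-3))^1.618 = 2.66 × 10^(-4.85)

(a) ≈ 1.618 (golden ratio); (b) |e_{n+1}| ≈ 3.722e-05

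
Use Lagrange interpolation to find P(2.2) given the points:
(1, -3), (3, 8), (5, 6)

Lagrange interpolation formula:
P(x) = Σ yᵢ × Lᵢ(x)
where Lᵢ(x) = Π_{j≠i} (x - xⱼ)/(xᵢ - xⱼ)

L_0(2.2) = (2.2 - 3)/(1 - 3) × (2.2 - 5)/(1 - 5) = 0.280000
L_1(2.2) = (2.2 - 1)/(3 - 1) × (2.2 - 5)/(3 - 5) = 0.840000
L_2(2.2) = (2.2 - 1)/(5 - 1) × (2.2 - 3)/(5 - 3) = -0.120000

P(2.2) = (-3)×L_0(2.2) + 8×L_1(2.2) + 6×L_2(2.2)
P(2.2) = 5.160000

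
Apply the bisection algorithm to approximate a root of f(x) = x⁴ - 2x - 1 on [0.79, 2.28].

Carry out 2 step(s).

f(x) = x⁴ - 2x - 1
Initial interval: [0.79, 2.28]

Iteration 1:
  c_1 = (0.790000 + 2.280000)/2 = 1.535000
  f(c_1) = f(1.535000) = 1.481796
  f(a) × f(c) < 0, new interval: [0.790000, 1.535000]
Iteration 2:
  c_2 = (0.790000 + 1.535000)/2 = 1.162500
  f(c_2) = f(1.162500) = -1.498701
  f(a) × f(c) ≥ 0, new interval: [1.162500, 1.535000]

After 2 iteration(s), the approximation is c_2 = 1.162500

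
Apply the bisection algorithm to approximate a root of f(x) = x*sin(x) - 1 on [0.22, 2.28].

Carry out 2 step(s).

f(x) = x*sin(x) - 1
Initial interval: [0.22, 2.28]

Iteration 1:
  c_1 = (0.220000 + 2.280000)/2 = 1.250000
  f(c_1) = f(1.250000) = 0.186231
  f(a) × f(c) < 0, new interval: [0.220000, 1.250000]
Iteration 2:
  c_2 = (0.220000 + 1.250000)/2 = 0.735000
  f(c_2) = f(0.735000) = -0.507118
  f(a) × f(c) ≥ 0, new interval: [0.735000, 1.250000]

After 2 iteration(s), the approximation is c_2 = 0.735000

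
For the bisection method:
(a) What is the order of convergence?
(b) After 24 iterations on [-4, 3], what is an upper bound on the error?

(a) Bisection has linear (order 1) convergence; the error is halved each step.

(b) Error bound = (b-a)/2^n = (3 - (-4))/2^{24}
    = 7/2^{24}

(a) 1 (linear); (b) error ≤ 4.17e-07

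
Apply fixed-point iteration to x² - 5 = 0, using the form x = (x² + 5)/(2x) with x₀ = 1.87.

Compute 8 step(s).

Equation: x² - 5 = 0
Fixed-point form: x = (x² + 5)/(2x)
x₀ = 1.87

x_1 = g(1.870000) = 2.271898
x_2 = g(2.271898) = 2.236351
x_3 = g(2.236351) = 2.236068
x_4 = g(2.236068) = 2.236068
x_5 = g(2.236068) = 2.236068
x_6 = g(2.236068) = 2.236068
x_7 = g(2.236068) = 2.236068
x_8 = g(2.236068) = 2.236068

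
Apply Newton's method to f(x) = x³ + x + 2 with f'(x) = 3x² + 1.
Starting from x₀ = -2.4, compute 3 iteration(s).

f(x) = x³ + x + 2
f'(x) = 3x² + 1
x₀ = -2.4

Newton-Raphson formula: x_{n+1} = x_n - f(x_n)/f'(x_n)

Iteration 1:
  f(-2.400000) = -14.224000
  f'(-2.400000) = 18.280000
  x_1 = -2.400000 - (-14.224000)/18.280000 = -1.621882
Iteration 2:
  f(-1.621882) = -3.888243
  f'(-1.621882) = 8.891502
  x_2 = -1.621882 - (-3.888243)/8.891502 = -1.184583
Iteration 3:
  f(-1.184583) = -0.846834
  f'(-1.184583) = 5.209711
  x_3 = -1.184583 - (-0.846834)/5.209711 = -1.022034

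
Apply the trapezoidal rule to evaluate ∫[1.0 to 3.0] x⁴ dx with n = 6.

f(x) = x⁴
a = 1.0, b = 3.0, n = 6
h = (b - a)/n = 0.333333

Trapezoidal rule: (h/2)[f(x₀) + 2f(x₁) + 2f(x₂) + ... + f(xₙ)]

x_0 = 1.0000, f(x_0) = 1.000000, coefficient = 1
x_1 = 1.3333, f(x_1) = 3.160494, coefficient = 2
x_2 = 1.6667, f(x_2) = 7.716049, coefficient = 2
x_3 = 2.0000, f(x_3) = 16.000000, coefficient = 2
x_4 = 2.3333, f(x_4) = 29.641975, coefficient = 2
x_5 = 2.6667, f(x_5) = 50.567901, coefficient = 2
x_6 = 3.0000, f(x_6) = 81.000000, coefficient = 1

I ≈ (0.333333/2) × 296.172840 = 49.362140
Exact value: 48.400000
Error: 0.962140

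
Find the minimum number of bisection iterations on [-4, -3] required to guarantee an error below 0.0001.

We need (b-a)/2^n ≤ 0.0001
(-3 - (-4))/2^n ≤ 0.0001
1/2^n ≤ 0.0001
2^n ≥ 10000
n ≥ log₂(10000) = 13.29
n ≥ 14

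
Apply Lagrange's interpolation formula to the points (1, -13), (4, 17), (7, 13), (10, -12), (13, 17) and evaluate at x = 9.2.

Lagrange interpolation formula:
P(x) = Σ yᵢ × Lᵢ(x)
where Lᵢ(x) = Π_{j≠i} (x - xⱼ)/(xᵢ - xⱼ)

L_0(9.2) = (9.2 - 4)/(1 - 4) × (9.2 - 7)/(1 - 7) × (9.2 - 10)/(1 - 10) × (9.2 - 13)/(1 - 13) = 0.017890
L_1(9.2) = (9.2 - 1)/(4 - 1) × (9.2 - 7)/(4 - 7) × (9.2 - 10)/(4 - 10) × (9.2 - 13)/(4 - 13) = -0.112843
L_2(9.2) = (9.2 - 1)/(7 - 1) × (9.2 - 4)/(7 - 4) × (9.2 - 10)/(7 - 10) × (9.2 - 13)/(7 - 13) = 0.400079
L_3(9.2) = (9.2 - 1)/(10 - 1) × (9.2 - 4)/(10 - 4) × (9.2 - 7)/(10 - 7) × (9.2 - 13)/(10 - 13) = 0.733478
L_4(9.2) = (9.2 - 1)/(13 - 1) × (9.2 - 4)/(13 - 4) × (9.2 - 7)/(13 - 7) × (9.2 - 10)/(13 - 10) = -0.038604

P(9.2) = (-13)×L_0(9.2) + 17×L_1(9.2) + 13×L_2(9.2) + (-12)×L_3(9.2) + 17×L_4(9.2)
P(9.2) = -6.407875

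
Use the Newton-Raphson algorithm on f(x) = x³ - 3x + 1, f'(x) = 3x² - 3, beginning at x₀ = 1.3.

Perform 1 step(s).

f(x) = x³ - 3x + 1
f'(x) = 3x² - 3
x₀ = 1.3

Newton-Raphson formula: x_{n+1} = x_n - f(x_n)/f'(x_n)

Iteration 1:
  f(1.300000) = -0.703000
  f'(1.300000) = 2.070000
  x_1 = 1.300000 - (-0.703000)/2.070000 = 1.639614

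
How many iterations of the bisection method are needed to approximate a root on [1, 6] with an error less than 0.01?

We need (b-a)/2^n ≤ 0.01
(6 - 1)/2^n ≤ 0.01
5/2^n ≤ 0.01
2^n ≥ 500
n ≥ log₂(500) = 8.97
n ≥ 9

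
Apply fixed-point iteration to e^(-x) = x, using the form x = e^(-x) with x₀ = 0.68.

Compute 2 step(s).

Equation: e^(-x) = x
Fixed-point form: x = e^(-x)
x₀ = 0.68

x_1 = g(0.680000) = 0.506617
x_2 = g(0.506617) = 0.602531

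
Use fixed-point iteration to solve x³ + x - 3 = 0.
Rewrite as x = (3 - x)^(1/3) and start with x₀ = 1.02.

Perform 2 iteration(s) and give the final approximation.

Equation: x³ + x - 3 = 0
Fixed-point form: x = (3 - x)^(1/3)
x₀ = 1.02

x_1 = g(1.020000) = 1.255707
x_2 = g(1.255707) = 1.203760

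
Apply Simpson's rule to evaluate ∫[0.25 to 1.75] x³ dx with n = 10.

f(x) = x³
a = 0.25, b = 1.75, n = 10
h = (b - a)/n = 0.150000

Simpson's rule: (h/3)[f(x₀) + 4f(x₁) + 2f(x₂) + ... + f(xₙ)]

x_0 = 0.2500, f(x_0) = 0.015625, coefficient = 1
x_1 = 0.4000, f(x_1) = 0.064000, coefficient = 4
x_2 = 0.5500, f(x_2) = 0.166375, coefficient = 2
x_3 = 0.7000, f(x_3) = 0.343000, coefficient = 4
x_4 = 0.8500, f(x_4) = 0.614125, coefficient = 2
x_5 = 1.0000, f(x_5) = 1.000000, coefficient = 4
x_6 = 1.1500, f(x_6) = 1.520875, coefficient = 2
x_7 = 1.3000, f(x_7) = 2.197000, coefficient = 4
x_8 = 1.4500, f(x_8) = 3.048625, coefficient = 2
x_9 = 1.6000, f(x_9) = 4.096000, coefficient = 4
x_10 = 1.7500, f(x_10) = 5.359375, coefficient = 1

I ≈ (0.150000/3) × 46.875000 = 2.343750
Exact value: 2.343750
Error: 0.000000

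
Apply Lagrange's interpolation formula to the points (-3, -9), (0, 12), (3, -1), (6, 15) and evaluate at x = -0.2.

Lagrange interpolation formula:
P(x) = Σ yᵢ × Lᵢ(x)
where Lᵢ(x) = Π_{j≠i} (x - xⱼ)/(xᵢ - xⱼ)

L_0(-0.2) = (-0.2 - 0)/(-3 - 0) × (-0.2 - 3)/(-3 - 3) × (-0.2 - 6)/(-3 - 6) = 0.024494
L_1(-0.2) = (-0.2 - (-3))/(0 - (-3)) × (-0.2 - 3)/(0 - 3) × (-0.2 - 6)/(0 - 6) = 1.028741
L_2(-0.2) = (-0.2 - (-3))/(3 - (-3)) × (-0.2 - 0)/(3 - 0) × (-0.2 - 6)/(3 - 6) = -0.064296
L_3(-0.2) = (-0.2 - (-3))/(6 - (-3)) × (-0.2 - 0)/(6 - 0) × (-0.2 - 3)/(6 - 3) = 0.011062

P(-0.2) = (-9)×L_0(-0.2) + 12×L_1(-0.2) + (-1)×L_2(-0.2) + 15×L_3(-0.2)
P(-0.2) = 12.354667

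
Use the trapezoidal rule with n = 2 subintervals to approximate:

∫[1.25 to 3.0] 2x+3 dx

f(x) = 2x+3
a = 1.25, b = 3.0, n = 2
h = (b - a)/n = 0.875000

Trapezoidal rule: (h/2)[f(x₀) + 2f(x₁) + 2f(x₂) + ... + f(xₙ)]

x_0 = 1.2500, f(x_0) = 5.500000, coefficient = 1
x_1 = 2.1250, f(x_1) = 7.250000, coefficient = 2
x_2 = 3.0000, f(x_2) = 9.000000, coefficient = 1

I ≈ (0.875000/2) × 29.000000 = 12.687500
Exact value: 12.687500
Error: 0.000000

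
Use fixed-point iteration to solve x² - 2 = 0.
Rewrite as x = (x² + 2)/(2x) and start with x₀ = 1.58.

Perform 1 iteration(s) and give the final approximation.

Equation: x² - 2 = 0
Fixed-point form: x = (x² + 2)/(2x)
x₀ = 1.58

x_1 = g(1.580000) = 1.422911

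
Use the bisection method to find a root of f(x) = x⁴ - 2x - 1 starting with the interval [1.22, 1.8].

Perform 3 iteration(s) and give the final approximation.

f(x) = x⁴ - 2x - 1
Initial interval: [1.22, 1.8]

Iteration 1:
  c_1 = (1.220000 + 1.800000)/2 = 1.510000
  f(c_1) = f(1.510000) = 1.178856
  f(a) × f(c) < 0, new interval: [1.220000, 1.510000]
Iteration 2:
  c_2 = (1.220000 + 1.510000)/2 = 1.365000
  f(c_2) = f(1.365000) = -0.258393
  f(a) × f(c) ≥ 0, new interval: [1.365000, 1.510000]
Iteration 3:
  c_3 = (1.365000 + 1.510000)/2 = 1.437500
  f(c_3) = f(1.437500) = 0.395035
  f(a) × f(c) < 0, new interval: [1.365000, 1.437500]

After 3 iteration(s), the approximation is c_3 = 1.437500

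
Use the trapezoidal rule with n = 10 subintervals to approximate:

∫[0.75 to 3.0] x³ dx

f(x) = x³
a = 0.75, b = 3.0, n = 10
h = (b - a)/n = 0.225000

Trapezoidal rule: (h/2)[f(x₀) + 2f(x₁) + 2f(x₂) + ... + f(xₙ)]

x_0 = 0.7500, f(x_0) = 0.421875, coefficient = 1
x_1 = 0.9750, f(x_1) = 0.926859, coefficient = 2
x_2 = 1.2000, f(x_2) = 1.728000, coefficient = 2
x_3 = 1.4250, f(x_3) = 2.893641, coefficient = 2
x_4 = 1.6500, f(x_4) = 4.492125, coefficient = 2
x_5 = 1.8750, f(x_5) = 6.591797, coefficient = 2
x_6 = 2.1000, f(x_6) = 9.261000, coefficient = 2
x_7 = 2.3250, f(x_7) = 12.568078, coefficient = 2
x_8 = 2.5500, f(x_8) = 16.581375, coefficient = 2
x_9 = 2.7750, f(x_9) = 21.369234, coefficient = 2
x_10 = 3.0000, f(x_10) = 27.000000, coefficient = 1

I ≈ (0.225000/2) × 180.246094 = 20.277686
Exact value: 20.170898
Error: 0.106787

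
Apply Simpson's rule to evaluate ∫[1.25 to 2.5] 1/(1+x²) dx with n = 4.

f(x) = 1/(1+x²)
a = 1.25, b = 2.5, n = 4
h = (b - a)/n = 0.312500

Simpson's rule: (h/3)[f(x₀) + 4f(x₁) + 2f(x₂) + ... + f(xₙ)]

x_0 = 1.2500, f(x_0) = 0.390244, coefficient = 1
x_1 = 1.5625, f(x_1) = 0.290579, coefficient = 4
x_2 = 1.8750, f(x_2) = 0.221453, coefficient = 2
x_3 = 2.1875, f(x_3) = 0.172856, coefficient = 4
x_4 = 2.5000, f(x_4) = 0.137931, coefficient = 1

I ≈ (0.312500/3) × 2.824822 = 0.294252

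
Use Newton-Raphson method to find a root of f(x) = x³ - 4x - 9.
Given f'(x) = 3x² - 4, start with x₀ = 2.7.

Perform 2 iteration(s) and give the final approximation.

f(x) = x³ - 4x - 9
f'(x) = 3x² - 4
x₀ = 2.7

Newton-Raphson formula: x_{n+1} = x_n - f(x_n)/f'(x_n)

Iteration 1:
  f(2.700000) = -0.117000
  f'(2.700000) = 17.870000
  x_1 = 2.700000 - (-0.117000)/17.870000 = 2.706547
Iteration 2:
  f(2.706547) = 0.000348
  f'(2.706547) = 17.976195
  x_2 = 2.706547 - 0.000348/17.976195 = 2.706528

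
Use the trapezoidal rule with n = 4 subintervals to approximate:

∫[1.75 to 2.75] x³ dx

f(x) = x³
a = 1.75, b = 2.75, n = 4
h = (b - a)/n = 0.250000

Trapezoidal rule: (h/2)[f(x₀) + 2f(x₁) + 2f(x₂) + ... + f(xₙ)]

x_0 = 1.7500, f(x_0) = 5.359375, coefficient = 1
x_1 = 2.0000, f(x_1) = 8.000000, coefficient = 2
x_2 = 2.2500, f(x_2) = 11.390625, coefficient = 2
x_3 = 2.5000, f(x_3) = 15.625000, coefficient = 2
x_4 = 2.7500, f(x_4) = 20.796875, coefficient = 1

I ≈ (0.250000/2) × 96.187500 = 12.023438
Exact value: 11.953125
Error: 0.070312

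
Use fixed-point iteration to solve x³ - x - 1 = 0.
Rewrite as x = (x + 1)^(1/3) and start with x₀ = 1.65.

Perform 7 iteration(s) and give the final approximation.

Equation: x³ - x - 1 = 0
Fixed-point form: x = (x + 1)^(1/3)
x₀ = 1.65

x_1 = g(1.650000) = 1.383828
x_2 = g(1.383828) = 1.335852
x_3 = g(1.335852) = 1.326829
x_4 = g(1.326829) = 1.325119
x_5 = g(1.325119) = 1.324794
x_6 = g(1.324794) = 1.324732
x_7 = g(1.324732) = 1.324721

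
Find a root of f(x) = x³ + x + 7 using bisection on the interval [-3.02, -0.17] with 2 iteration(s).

f(x) = x³ + x + 7
Initial interval: [-3.02, -0.17]

Iteration 1:
  c_1 = (-3.020000 + (-0.170000))/2 = -1.595000
  f(c_1) = f(-1.595000) = 1.347280
  f(a) × f(c) < 0, new interval: [-3.020000, -1.595000]
Iteration 2:
  c_2 = (-3.020000 + (-1.595000))/2 = -2.307500
  f(c_2) = f(-2.307500) = -7.593914
  f(a) × f(c) ≥ 0, new interval: [-2.307500, -1.595000]

After 2 iteration(s), the approximation is c_2 = -2.307500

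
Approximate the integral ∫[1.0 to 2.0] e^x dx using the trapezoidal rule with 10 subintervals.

f(x) = e^x
a = 1.0, b = 2.0, n = 10
h = (b - a)/n = 0.100000

Trapezoidal rule: (h/2)[f(x₀) + 2f(x₁) + 2f(x₂) + ... + f(xₙ)]

x_0 = 1.0000, f(x_0) = 2.718282, coefficient = 1
x_1 = 1.1000, f(x_1) = 3.004166, coefficient = 2
x_2 = 1.2000, f(x_2) = 3.320117, coefficient = 2
x_3 = 1.3000, f(x_3) = 3.669297, coefficient = 2
x_4 = 1.4000, f(x_4) = 4.055200, coefficient = 2
x_5 = 1.5000, f(x_5) = 4.481689, coefficient = 2
x_6 = 1.6000, f(x_6) = 4.953032, coefficient = 2
x_7 = 1.7000, f(x_7) = 5.473947, coefficient = 2
x_8 = 1.8000, f(x_8) = 6.049647, coefficient = 2
x_9 = 1.9000, f(x_9) = 6.685894, coefficient = 2
x_10 = 2.0000, f(x_10) = 7.389056, coefficient = 1

I ≈ (0.100000/2) × 93.493319 = 4.674666
Exact value: 4.670774
Error: 0.003892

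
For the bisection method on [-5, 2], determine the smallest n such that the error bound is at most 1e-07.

We need (b-a)/2^n ≤ 1e-07
(2 - (-5))/2^n ≤ 1e-07
7/2^n ≤ 1e-07
2^n ≥ 70000000
n ≥ log₂(70000000) = 26.06
n ≥ 27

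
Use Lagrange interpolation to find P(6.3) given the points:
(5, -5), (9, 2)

Lagrange interpolation formula:
P(x) = Σ yᵢ × Lᵢ(x)
where Lᵢ(x) = Π_{j≠i} (x - xⱼ)/(xᵢ - xⱼ)

L_0(6.3) = (6.3 - 9)/(5 - 9) = 0.675000
L_1(6.3) = (6.3 - 5)/(9 - 5) = 0.325000

P(6.3) = (-5)×L_0(6.3) + 2×L_1(6.3)
P(6.3) = -2.725000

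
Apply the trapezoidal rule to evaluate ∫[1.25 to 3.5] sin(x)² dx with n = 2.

f(x) = sin(x)²
a = 1.25, b = 3.5, n = 2
h = (b - a)/n = 1.125000

Trapezoidal rule: (h/2)[f(x₀) + 2f(x₁) + 2f(x₂) + ... + f(xₙ)]

x_0 = 1.2500, f(x_0) = 0.900572, coefficient = 1
x_1 = 2.3750, f(x_1) = 0.481199, coefficient = 2
x_2 = 3.5000, f(x_2) = 0.123049, coefficient = 1

I ≈ (1.125000/2) × 1.986019 = 1.117135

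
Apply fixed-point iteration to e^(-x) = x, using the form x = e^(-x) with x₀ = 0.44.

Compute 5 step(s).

Equation: e^(-x) = x
Fixed-point form: x = e^(-x)
x₀ = 0.44

x_1 = g(0.440000) = 0.644036
x_2 = g(0.644036) = 0.525168
x_3 = g(0.525168) = 0.591456
x_4 = g(0.591456) = 0.553521
x_5 = g(0.553521) = 0.574922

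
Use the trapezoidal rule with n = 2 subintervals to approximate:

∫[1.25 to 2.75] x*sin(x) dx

f(x) = x*sin(x)
a = 1.25, b = 2.75, n = 2
h = (b - a)/n = 0.750000

Trapezoidal rule: (h/2)[f(x₀) + 2f(x₁) + 2f(x₂) + ... + f(xₙ)]

x_0 = 1.2500, f(x_0) = 1.186231, coefficient = 1
x_1 = 2.0000, f(x_1) = 1.818595, coefficient = 2
x_2 = 2.7500, f(x_2) = 1.049568, coefficient = 1

I ≈ (0.750000/2) × 5.872988 = 2.202371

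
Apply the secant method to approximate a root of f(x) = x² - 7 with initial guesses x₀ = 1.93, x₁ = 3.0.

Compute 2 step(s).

f(x) = x² - 7
x₀ = 1.93, x₁ = 3.0

Secant formula: x_{n+1} = x_n - f(x_n)(x_n - x_{n-1})/(f(x_n) - f(x_{n-1}))

Iteration 1:
  f(1.930000) = -3.275100
  f(3.000000) = 2.000000
  x_2 = 3.000000 - 2.000000×(3.000000 - 1.930000)/(2.000000 - (-3.275100))
       = 2.594320
Iteration 2:
  f(3.000000) = 2.000000
  f(2.594320) = -0.269501
  x_3 = 2.594320 - (-0.269501)×(2.594320 - 3.000000)/(-0.269501 - 2.000000)
       = 2.642495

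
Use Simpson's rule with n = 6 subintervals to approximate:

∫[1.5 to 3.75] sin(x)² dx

f(x) = sin(x)²
a = 1.5, b = 3.75, n = 6
h = (b - a)/n = 0.375000

Simpson's rule: (h/3)[f(x₀) + 4f(x₁) + 2f(x₂) + ... + f(xₙ)]

x_0 = 1.5000, f(x_0) = 0.994996, coefficient = 1
x_1 = 1.8750, f(x_1) = 0.910280, coefficient = 4
x_2 = 2.2500, f(x_2) = 0.605398, coefficient = 2
x_3 = 2.6250, f(x_3) = 0.243957, coefficient = 4
x_4 = 3.0000, f(x_4) = 0.019915, coefficient = 2
x_5 = 3.3750, f(x_5) = 0.053497, coefficient = 4
x_6 = 3.7500, f(x_6) = 0.326682, coefficient = 1

I ≈ (0.375000/3) × 7.403239 = 0.925405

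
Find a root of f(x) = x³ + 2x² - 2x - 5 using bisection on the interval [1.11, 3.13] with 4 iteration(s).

f(x) = x³ + 2x² - 2x - 5
Initial interval: [1.11, 3.13]

Iteration 1:
  c_1 = (1.110000 + 3.130000)/2 = 2.120000
  f(c_1) = f(2.120000) = 9.276928
  f(a) × f(c) < 0, new interval: [1.110000, 2.120000]
Iteration 2:
  c_2 = (1.110000 + 2.120000)/2 = 1.615000
  f(c_2) = f(1.615000) = 1.198733
  f(a) × f(c) < 0, new interval: [1.110000, 1.615000]
Iteration 3:
  c_3 = (1.110000 + 1.615000)/2 = 1.362500
  f(c_3) = f(1.362500) = -1.482834
  f(a) × f(c) ≥ 0, new interval: [1.362500, 1.615000]
Iteration 4:
  c_4 = (1.362500 + 1.615000)/2 = 1.488750
  f(c_4) = f(1.488750) = -0.245116
  f(a) × f(c) ≥ 0, new interval: [1.488750, 1.615000]

After 4 iteration(s), the approximation is c_4 = 1.488750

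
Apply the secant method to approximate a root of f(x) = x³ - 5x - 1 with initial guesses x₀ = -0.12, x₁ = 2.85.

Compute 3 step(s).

f(x) = x³ - 5x - 1
x₀ = -0.12, x₁ = 2.85

Secant formula: x_{n+1} = x_n - f(x_n)(x_n - x_{n-1})/(f(x_n) - f(x_{n-1}))

Iteration 1:
  f(-0.120000) = -0.401728
  f(2.850000) = 7.899125
  x_2 = 2.850000 - 7.899125×(2.850000 - (-0.120000))/(7.899125 - (-0.401728))
       = 0.023736
Iteration 2:
  f(2.850000) = 7.899125
  f(0.023736) = -1.118667
  x_3 = 0.023736 - (-1.118667)×(0.023736 - 2.850000)/(-1.118667 - 7.899125)
       = 0.374337
Iteration 3:
  f(0.023736) = -1.118667
  f(0.374337) = -2.819231
  x_4 = 0.374337 - (-2.819231)×(0.374337 - 0.023736)/(-2.819231 - (-1.118667))
       = -0.206897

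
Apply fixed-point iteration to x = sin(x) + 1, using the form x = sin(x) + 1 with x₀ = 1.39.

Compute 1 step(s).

Equation: x = sin(x) + 1
Fixed-point form: x = sin(x) + 1
x₀ = 1.39

x_1 = g(1.390000) = 1.983701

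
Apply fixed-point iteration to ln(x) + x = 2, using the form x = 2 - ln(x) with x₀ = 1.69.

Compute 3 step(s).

Equation: ln(x) + x = 2
Fixed-point form: x = 2 - ln(x)
x₀ = 1.69

x_1 = g(1.690000) = 1.475271
x_2 = g(1.475271) = 1.611158
x_3 = g(1.611158) = 1.523047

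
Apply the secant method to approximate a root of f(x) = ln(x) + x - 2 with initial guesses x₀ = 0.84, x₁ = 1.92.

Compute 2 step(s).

f(x) = ln(x) + x - 2
x₀ = 0.84, x₁ = 1.92

Secant formula: x_{n+1} = x_n - f(x_n)(x_n - x_{n-1})/(f(x_n) - f(x_{n-1}))

Iteration 1:
  f(0.840000) = -1.334353
  f(1.920000) = 0.572325
  x_2 = 1.920000 - 0.572325×(1.920000 - 0.840000)/(0.572325 - (-1.334353))
       = 1.595818
Iteration 2:
  f(1.920000) = 0.572325
  f(1.595818) = 0.063204
  x_3 = 1.595818 - 0.063204×(1.595818 - 1.920000)/(0.063204 - 0.572325)
       = 1.555573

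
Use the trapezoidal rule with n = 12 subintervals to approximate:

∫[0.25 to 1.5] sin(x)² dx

f(x) = sin(x)²
a = 0.25, b = 1.5, n = 12
h = (b - a)/n = 0.104167

Trapezoidal rule: (h/2)[f(x₀) + 2f(x₁) + 2f(x₂) + ... + f(xₙ)]

x_0 = 0.2500, f(x_0) = 0.061209, coefficient = 1
x_1 = 0.3542, f(x_1) = 0.120276, coefficient = 2
x_2 = 0.4583, f(x_2) = 0.195766, coefficient = 2
x_3 = 0.5625, f(x_3) = 0.284412, coefficient = 2
x_4 = 0.6667, f(x_4) = 0.382381, coefficient = 2
x_5 = 0.7708, f(x_5) = 0.485437, coefficient = 2
x_6 = 0.8750, f(x_6) = 0.589123, coefficient = 2
x_7 = 0.9792, f(x_7) = 0.688955, coefficient = 2
x_8 = 1.0833, f(x_8) = 0.780615, coefficient = 2
x_9 = 1.1875, f(x_9) = 0.860139, coefficient = 2
x_10 = 1.2917, f(x_10) = 0.924089, coefficient = 2
x_11 = 1.3958, f(x_11) = 0.969699, coefficient = 2
x_12 = 1.5000, f(x_12) = 0.994996, coefficient = 1

I ≈ (0.104167/2) × 13.617989 = 0.709270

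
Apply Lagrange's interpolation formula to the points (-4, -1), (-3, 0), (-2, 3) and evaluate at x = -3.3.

Lagrange interpolation formula:
P(x) = Σ yᵢ × Lᵢ(x)
where Lᵢ(x) = Π_{j≠i} (x - xⱼ)/(xᵢ - xⱼ)

L_0(-3.3) = (-3.3 - (-3))/(-4 - (-3)) × (-3.3 - (-2))/(-4 - (-2)) = 0.195000
L_1(-3.3) = (-3.3 - (-4))/(-3 - (-4)) × (-3.3 - (-2))/(-3 - (-2)) = 0.910000
L_2(-3.3) = (-3.3 - (-4))/(-2 - (-4)) × (-3.3 - (-3))/(-2 - (-3)) = -0.105000

P(-3.3) = (-1)×L_0(-3.3) + 0×L_1(-3.3) + 3×L_2(-3.3)
P(-3.3) = -0.510000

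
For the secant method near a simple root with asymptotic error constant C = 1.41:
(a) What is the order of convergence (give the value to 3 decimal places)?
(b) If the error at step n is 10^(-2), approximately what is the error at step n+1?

(a) Secant method has superlinear convergence with order φ = (1+√5)/2 ≈ 1.618.
    This means |e_{n+1}| ≈ C|e_n|^1.618.

(b) With |e_n| = 10^(-2) and C = 1.41:
    |e_{n+1}| ≈ 1.41 × (10^(-2))^1.618 = 1.41 × 10^(-3.24)

(a) ≈ 1.618 (golden ratio); (b) |e_{n+1}| ≈ 8.187e-04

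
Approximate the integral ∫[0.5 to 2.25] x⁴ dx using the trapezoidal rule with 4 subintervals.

f(x) = x⁴
a = 0.5, b = 2.25, n = 4
h = (b - a)/n = 0.437500

Trapezoidal rule: (h/2)[f(x₀) + 2f(x₁) + 2f(x₂) + ... + f(xₙ)]

x_0 = 0.5000, f(x_0) = 0.062500, coefficient = 1
x_1 = 0.9375, f(x_1) = 0.772476, coefficient = 2
x_2 = 1.3750, f(x_2) = 3.574463, coefficient = 2
x_3 = 1.8125, f(x_3) = 10.792252, coefficient = 2
x_4 = 2.2500, f(x_4) = 25.628906, coefficient = 1

I ≈ (0.437500/2) × 55.969788 = 12.243391
Exact value: 11.526758
Error: 0.716633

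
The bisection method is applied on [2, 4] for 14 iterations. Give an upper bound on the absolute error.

Bisection error bound: |error| ≤ (b-a)/2^n
|error| ≤ (4 - 2)/2^14 = 2/2^14
|error| ≤ 0.0001220703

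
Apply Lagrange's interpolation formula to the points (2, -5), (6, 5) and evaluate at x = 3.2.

Lagrange interpolation formula:
P(x) = Σ yᵢ × Lᵢ(x)
where Lᵢ(x) = Π_{j≠i} (x - xⱼ)/(xᵢ - xⱼ)

L_0(3.2) = (3.2 - 6)/(2 - 6) = 0.700000
L_1(3.2) = (3.2 - 2)/(6 - 2) = 0.300000

P(3.2) = (-5)×L_0(3.2) + 5×L_1(3.2)
P(3.2) = -2.000000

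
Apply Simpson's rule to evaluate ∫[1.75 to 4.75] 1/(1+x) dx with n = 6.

f(x) = 1/(1+x)
a = 1.75, b = 4.75, n = 6
h = (b - a)/n = 0.500000

Simpson's rule: (h/3)[f(x₀) + 4f(x₁) + 2f(x₂) + ... + f(xₙ)]

x_0 = 1.7500, f(x_0) = 0.363636, coefficient = 1
x_1 = 2.2500, f(x_1) = 0.307692, coefficient = 4
x_2 = 2.7500, f(x_2) = 0.266667, coefficient = 2
x_3 = 3.2500, f(x_3) = 0.235294, coefficient = 4
x_4 = 3.7500, f(x_4) = 0.210526, coefficient = 2
x_5 = 4.2500, f(x_5) = 0.190476, coefficient = 4
x_6 = 4.7500, f(x_6) = 0.173913, coefficient = 1

I ≈ (0.500000/3) × 4.425786 = 0.737631
Exact value: 0.737599
Error: 0.000032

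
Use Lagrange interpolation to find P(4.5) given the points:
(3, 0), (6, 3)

Lagrange interpolation formula:
P(x) = Σ yᵢ × Lᵢ(x)
where Lᵢ(x) = Π_{j≠i} (x - xⱼ)/(xᵢ - xⱼ)

L_0(4.5) = (4.5 - 6)/(3 - 6) = 0.500000
L_1(4.5) = (4.5 - 3)/(6 - 3) = 0.500000

P(4.5) = 0×L_0(4.5) + 3×L_1(4.5)
P(4.5) = 1.500000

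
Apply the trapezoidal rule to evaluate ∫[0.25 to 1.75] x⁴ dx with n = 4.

f(x) = x⁴
a = 0.25, b = 1.75, n = 4
h = (b - a)/n = 0.375000

Trapezoidal rule: (h/2)[f(x₀) + 2f(x₁) + 2f(x₂) + ... + f(xₙ)]

x_0 = 0.2500, f(x_0) = 0.003906, coefficient = 1
x_1 = 0.6250, f(x_1) = 0.152588, coefficient = 2
x_2 = 1.0000, f(x_2) = 1.000000, coefficient = 2
x_3 = 1.3750, f(x_3) = 3.574463, coefficient = 2
x_4 = 1.7500, f(x_4) = 9.378906, coefficient = 1

I ≈ (0.375000/2) × 18.836914 = 3.531921
Exact value: 3.282422
Error: 0.249500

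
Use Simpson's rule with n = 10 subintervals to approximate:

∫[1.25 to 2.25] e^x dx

f(x) = e^x
a = 1.25, b = 2.25, n = 10
h = (b - a)/n = 0.100000

Simpson's rule: (h/3)[f(x₀) + 4f(x₁) + 2f(x₂) + ... + f(xₙ)]

x_0 = 1.2500, f(x_0) = 3.490343, coefficient = 1
x_1 = 1.3500, f(x_1) = 3.857426, coefficient = 4
x_2 = 1.4500, f(x_2) = 4.263115, coefficient = 2
x_3 = 1.5500, f(x_3) = 4.711470, coefficient = 4
x_4 = 1.6500, f(x_4) = 5.206980, coefficient = 2
x_5 = 1.7500, f(x_5) = 5.754603, coefficient = 4
x_6 = 1.8500, f(x_6) = 6.359820, coefficient = 2
x_7 = 1.9500, f(x_7) = 7.028688, coefficient = 4
x_8 = 2.0500, f(x_8) = 7.767901, coefficient = 2
x_9 = 2.1500, f(x_9) = 8.584858, coefficient = 4
x_10 = 2.2500, f(x_10) = 9.487736, coefficient = 1

I ≈ (0.100000/3) × 179.921886 = 5.997396
Exact value: 5.997393
Error: 0.000003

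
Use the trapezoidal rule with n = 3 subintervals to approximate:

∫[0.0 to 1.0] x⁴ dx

f(x) = x⁴
a = 0.0, b = 1.0, n = 3
h = (b - a)/n = 0.333333

Trapezoidal rule: (h/2)[f(x₀) + 2f(x₁) + 2f(x₂) + ... + f(xₙ)]

x_0 = 0.0000, f(x_0) = 0.000000, coefficient = 1
x_1 = 0.3333, f(x_1) = 0.012346, coefficient = 2
x_2 = 0.6667, f(x_2) = 0.197531, coefficient = 2
x_3 = 1.0000, f(x_3) = 1.000000, coefficient = 1

I ≈ (0.333333/2) × 1.419753 = 0.236626
Exact value: 0.200000
Error: 0.036626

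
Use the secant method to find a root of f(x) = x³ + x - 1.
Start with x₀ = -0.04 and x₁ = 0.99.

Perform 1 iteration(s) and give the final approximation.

f(x) = x³ + x - 1
x₀ = -0.04, x₁ = 0.99

Secant formula: x_{n+1} = x_n - f(x_n)(x_n - x_{n-1})/(f(x_n) - f(x_{n-1}))

Iteration 1:
  f(-0.040000) = -1.040064
  f(0.990000) = 0.960299
  x_2 = 0.990000 - 0.960299×(0.990000 - (-0.040000))/(0.960299 - (-1.040064))
       = 0.495536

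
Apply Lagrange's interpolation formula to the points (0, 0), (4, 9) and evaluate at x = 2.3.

Lagrange interpolation formula:
P(x) = Σ yᵢ × Lᵢ(x)
where Lᵢ(x) = Π_{j≠i} (x - xⱼ)/(xᵢ - xⱼ)

L_0(2.3) = (2.3 - 4)/(0 - 4) = 0.425000
L_1(2.3) = (2.3 - 0)/(4 - 0) = 0.575000

P(2.3) = 0×L_0(2.3) + 9×L_1(2.3)
P(2.3) = 5.175000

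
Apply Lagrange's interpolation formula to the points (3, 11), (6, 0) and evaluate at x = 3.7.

Lagrange interpolation formula:
P(x) = Σ yᵢ × Lᵢ(x)
where Lᵢ(x) = Π_{j≠i} (x - xⱼ)/(xᵢ - xⱼ)

L_0(3.7) = (3.7 - 6)/(3 - 6) = 0.766667
L_1(3.7) = (3.7 - 3)/(6 - 3) = 0.233333

P(3.7) = 11×L_0(3.7) + 0×L_1(3.7)
P(3.7) = 8.433333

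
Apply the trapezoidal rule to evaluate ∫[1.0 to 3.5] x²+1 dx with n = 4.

f(x) = x²+1
a = 1.0, b = 3.5, n = 4
h = (b - a)/n = 0.625000

Trapezoidal rule: (h/2)[f(x₀) + 2f(x₁) + 2f(x₂) + ... + f(xₙ)]

x_0 = 1.0000, f(x_0) = 2.000000, coefficient = 1
x_1 = 1.6250, f(x_1) = 3.640625, coefficient = 2
x_2 = 2.2500, f(x_2) = 6.062500, coefficient = 2
x_3 = 2.8750, f(x_3) = 9.265625, coefficient = 2
x_4 = 3.5000, f(x_4) = 13.250000, coefficient = 1

I ≈ (0.625000/2) × 53.187500 = 16.621094
Exact value: 16.458333
Error: 0.162760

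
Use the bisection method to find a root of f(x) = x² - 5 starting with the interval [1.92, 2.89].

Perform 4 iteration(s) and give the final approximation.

f(x) = x² - 5
Initial interval: [1.92, 2.89]

Iteration 1:
  c_1 = (1.920000 + 2.890000)/2 = 2.405000
  f(c_1) = f(2.405000) = 0.784025
  f(a) × f(c) < 0, new interval: [1.920000, 2.405000]
Iteration 2:
  c_2 = (1.920000 + 2.405000)/2 = 2.162500
  f(c_2) = f(2.162500) = -0.323594
  f(a) × f(c) ≥ 0, new interval: [2.162500, 2.405000]
Iteration 3:
  c_3 = (2.162500 + 2.405000)/2 = 2.283750
  f(c_3) = f(2.283750) = 0.215514
  f(a) × f(c) < 0, new interval: [2.162500, 2.283750]
Iteration 4:
  c_4 = (2.162500 + 2.283750)/2 = 2.223125
  f(c_4) = f(2.223125) = -0.057715
  f(a) × f(c) ≥ 0, new interval: [2.223125, 2.283750]

After 4 iteration(s), the approximation is c_4 = 2.223125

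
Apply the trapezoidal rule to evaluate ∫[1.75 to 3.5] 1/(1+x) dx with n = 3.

f(x) = 1/(1+x)
a = 1.75, b = 3.5, n = 3
h = (b - a)/n = 0.583333

Trapezoidal rule: (h/2)[f(x₀) + 2f(x₁) + 2f(x₂) + ... + f(xₙ)]

x_0 = 1.7500, f(x_0) = 0.363636, coefficient = 1
x_1 = 2.3333, f(x_1) = 0.300000, coefficient = 2
x_2 = 2.9167, f(x_2) = 0.255319, coefficient = 2
x_3 = 3.5000, f(x_3) = 0.222222, coefficient = 1

I ≈ (0.583333/2) × 1.696497 = 0.494812
Exact value: 0.492476
Error: 0.002335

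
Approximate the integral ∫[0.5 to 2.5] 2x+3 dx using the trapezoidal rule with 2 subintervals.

f(x) = 2x+3
a = 0.5, b = 2.5, n = 2
h = (b - a)/n = 1.000000

Trapezoidal rule: (h/2)[f(x₀) + 2f(x₁) + 2f(x₂) + ... + f(xₙ)]

x_0 = 0.5000, f(x_0) = 4.000000, coefficient = 1
x_1 = 1.5000, f(x_1) = 6.000000, coefficient = 2
x_2 = 2.5000, f(x_2) = 8.000000, coefficient = 1

I ≈ (1.000000/2) × 24.000000 = 12.000000
Exact value: 12.000000
Error: 0.000000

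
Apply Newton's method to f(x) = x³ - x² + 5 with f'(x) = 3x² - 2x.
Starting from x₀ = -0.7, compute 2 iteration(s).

f(x) = x³ - x² + 5
f'(x) = 3x² - 2x
x₀ = -0.7

Newton-Raphson formula: x_{n+1} = x_n - f(x_n)/f'(x_n)

Iteration 1:
  f(-0.700000) = 4.167000
  f'(-0.700000) = 2.870000
  x_1 = -0.700000 - 4.167000/2.870000 = -2.151916
Iteration 2:
  f(-2.151916) = -9.595718
  f'(-2.151916) = 18.196065
  x_2 = -2.151916 - (-9.595718)/18.196065 = -1.624565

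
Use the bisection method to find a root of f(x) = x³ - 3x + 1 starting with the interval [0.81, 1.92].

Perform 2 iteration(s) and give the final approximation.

f(x) = x³ - 3x + 1
Initial interval: [0.81, 1.92]

Iteration 1:
  c_1 = (0.810000 + 1.920000)/2 = 1.365000
  f(c_1) = f(1.365000) = -0.551698
  f(a) × f(c) ≥ 0, new interval: [1.365000, 1.920000]
Iteration 2:
  c_2 = (1.365000 + 1.920000)/2 = 1.642500
  f(c_2) = f(1.642500) = 0.503647
  f(a) × f(c) < 0, new interval: [1.365000, 1.642500]

After 2 iteration(s), the approximation is c_2 = 1.642500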